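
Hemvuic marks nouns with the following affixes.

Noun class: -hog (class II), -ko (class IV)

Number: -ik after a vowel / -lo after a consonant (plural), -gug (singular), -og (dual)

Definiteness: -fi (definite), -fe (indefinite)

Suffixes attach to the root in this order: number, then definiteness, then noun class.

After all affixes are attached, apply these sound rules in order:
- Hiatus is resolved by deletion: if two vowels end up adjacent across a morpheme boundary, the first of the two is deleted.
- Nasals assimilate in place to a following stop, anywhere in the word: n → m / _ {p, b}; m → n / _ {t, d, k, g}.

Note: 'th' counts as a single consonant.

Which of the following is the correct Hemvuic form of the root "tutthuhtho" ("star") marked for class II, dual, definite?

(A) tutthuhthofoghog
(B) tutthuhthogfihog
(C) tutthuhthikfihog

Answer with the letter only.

Attach number dual -og → tutthuhthoog.
Attach definiteness definite -fi → tutthuhthoogfi.
Attach noun class class II -hog → tutthuhthoogfihog.
Apply vowel deletion: tutthuhthoogfihog → tutthuhthogfihog.
Nasal assimilation: no change.
So the correct form is tutthuhthogfihog, option (B).
(A) tutthuhthofoghog is wrong: it has the affixes in the wrong order.
(C) tutthuhthikfihog is wrong: it uses plural instead of dual for number.

B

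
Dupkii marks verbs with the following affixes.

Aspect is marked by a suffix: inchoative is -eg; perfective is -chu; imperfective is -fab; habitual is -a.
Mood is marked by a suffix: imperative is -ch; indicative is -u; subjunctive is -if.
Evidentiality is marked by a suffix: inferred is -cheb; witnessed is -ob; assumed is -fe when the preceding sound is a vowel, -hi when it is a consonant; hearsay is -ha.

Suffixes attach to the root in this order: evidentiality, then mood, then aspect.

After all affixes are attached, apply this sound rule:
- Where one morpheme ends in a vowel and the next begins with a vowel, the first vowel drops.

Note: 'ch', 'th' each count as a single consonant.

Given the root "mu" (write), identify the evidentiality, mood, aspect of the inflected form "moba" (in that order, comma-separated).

Segment: mu-ob-u-a.
evidentiality: -ob → witnessed.
mood: -u → indicative.
aspect: -a → habitual.

witnessed, indicative, habitual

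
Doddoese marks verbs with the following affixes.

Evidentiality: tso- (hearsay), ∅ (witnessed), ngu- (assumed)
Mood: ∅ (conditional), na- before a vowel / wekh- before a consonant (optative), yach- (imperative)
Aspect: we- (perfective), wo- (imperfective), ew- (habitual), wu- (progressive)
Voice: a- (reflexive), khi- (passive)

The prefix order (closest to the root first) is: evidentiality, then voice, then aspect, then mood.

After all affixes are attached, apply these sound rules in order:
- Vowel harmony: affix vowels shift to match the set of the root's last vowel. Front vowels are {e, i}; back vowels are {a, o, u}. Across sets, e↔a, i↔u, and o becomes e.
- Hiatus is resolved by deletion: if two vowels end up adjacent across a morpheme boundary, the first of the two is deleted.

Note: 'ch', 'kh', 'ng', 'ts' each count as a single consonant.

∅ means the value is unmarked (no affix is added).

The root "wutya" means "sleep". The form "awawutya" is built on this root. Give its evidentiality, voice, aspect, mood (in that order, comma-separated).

witnessed, reflexive, habitual, conditional

Segment: ew-a-wutya.
evidentiality: ∅ → witnessed.
voice: a- → reflexive.
aspect: ew- → habitual.
mood: ∅ → conditional.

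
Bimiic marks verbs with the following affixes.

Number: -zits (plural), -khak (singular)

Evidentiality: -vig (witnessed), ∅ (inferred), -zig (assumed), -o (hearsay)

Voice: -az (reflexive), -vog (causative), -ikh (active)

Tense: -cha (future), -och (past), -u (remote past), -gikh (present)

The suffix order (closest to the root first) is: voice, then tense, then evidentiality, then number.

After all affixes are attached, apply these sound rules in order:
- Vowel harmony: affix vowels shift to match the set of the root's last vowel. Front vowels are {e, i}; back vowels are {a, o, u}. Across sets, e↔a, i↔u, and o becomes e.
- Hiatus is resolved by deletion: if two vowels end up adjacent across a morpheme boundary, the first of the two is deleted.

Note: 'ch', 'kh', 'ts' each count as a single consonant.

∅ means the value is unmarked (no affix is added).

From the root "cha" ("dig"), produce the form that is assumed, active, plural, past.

Attach voice active -ikh → chaikh.
Attach tense past -och → chaikhoch.
Attach evidentiality assumed -zig → chaikhochzig.
Attach number plural -zits → chaikhochzigzits.
Apply vowel harmony: chaikhochzigzits → chaukhochzugzuts.
Apply vowel deletion: chaukhochzugzuts → chukhochzugzuts.

chukhochzugzuts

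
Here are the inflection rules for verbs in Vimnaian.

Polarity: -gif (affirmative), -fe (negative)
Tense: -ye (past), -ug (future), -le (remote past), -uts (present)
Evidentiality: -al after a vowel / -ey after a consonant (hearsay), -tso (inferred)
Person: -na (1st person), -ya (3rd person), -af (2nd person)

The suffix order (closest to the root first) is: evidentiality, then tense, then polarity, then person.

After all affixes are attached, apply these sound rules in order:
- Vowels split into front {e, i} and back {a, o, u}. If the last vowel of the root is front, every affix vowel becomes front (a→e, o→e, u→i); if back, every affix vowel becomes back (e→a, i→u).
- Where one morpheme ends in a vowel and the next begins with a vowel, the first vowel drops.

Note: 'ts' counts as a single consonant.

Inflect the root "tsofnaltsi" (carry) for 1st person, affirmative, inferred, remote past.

Attach evidentiality inferred -tso → tsofnaltsitso.
Attach tense remote past -le → tsofnaltsitsole.
Attach polarity affirmative -gif → tsofnaltsitsolegif.
Attach person 1st person -na → tsofnaltsitsolegifna.
Apply vowel harmony: tsofnaltsitsolegifna → tsofnaltsitselegifne.
Vowel deletion: no change.

tsofnaltsitselegifne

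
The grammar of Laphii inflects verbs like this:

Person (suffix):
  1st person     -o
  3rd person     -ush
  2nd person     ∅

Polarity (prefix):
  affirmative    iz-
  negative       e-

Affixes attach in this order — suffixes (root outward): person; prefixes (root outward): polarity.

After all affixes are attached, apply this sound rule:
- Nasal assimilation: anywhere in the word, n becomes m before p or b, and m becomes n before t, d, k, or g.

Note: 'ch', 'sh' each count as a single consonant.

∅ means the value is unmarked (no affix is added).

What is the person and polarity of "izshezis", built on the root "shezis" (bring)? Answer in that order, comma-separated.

2nd person, affirmative

Segment: iz-shezis.
person: ∅ → 2nd person.
polarity: iz- → affirmative.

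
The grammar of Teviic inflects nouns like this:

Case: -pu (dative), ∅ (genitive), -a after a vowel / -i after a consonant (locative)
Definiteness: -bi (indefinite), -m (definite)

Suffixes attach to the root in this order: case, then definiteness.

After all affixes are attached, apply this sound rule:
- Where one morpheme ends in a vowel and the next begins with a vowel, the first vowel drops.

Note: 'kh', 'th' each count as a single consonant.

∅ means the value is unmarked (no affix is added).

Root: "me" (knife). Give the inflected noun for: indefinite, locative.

mabi

Attach case locative -a (after vowel 'e') → mea.
Attach definiteness indefinite -bi → meabi.
Apply vowel deletion: meabi → mabi.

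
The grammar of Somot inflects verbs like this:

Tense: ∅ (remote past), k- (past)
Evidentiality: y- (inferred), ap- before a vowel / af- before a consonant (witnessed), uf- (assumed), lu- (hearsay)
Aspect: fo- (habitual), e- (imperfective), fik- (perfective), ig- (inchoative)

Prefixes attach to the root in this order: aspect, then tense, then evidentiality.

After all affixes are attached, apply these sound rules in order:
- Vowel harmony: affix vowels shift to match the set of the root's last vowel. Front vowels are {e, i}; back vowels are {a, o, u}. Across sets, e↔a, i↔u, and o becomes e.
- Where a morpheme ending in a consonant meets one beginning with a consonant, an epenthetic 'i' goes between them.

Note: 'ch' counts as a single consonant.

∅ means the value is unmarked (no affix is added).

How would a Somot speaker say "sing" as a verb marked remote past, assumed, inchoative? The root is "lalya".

Attach aspect inchoative ig- → iglalya.
tense = remote past: zero marking, form stays iglalya.
Attach evidentiality assumed uf- → ufiglalya.
Apply vowel harmony: ufiglalya → ufuglalya.
Apply epenthesis: ufuglalya → ufugilalya.

ufugilalya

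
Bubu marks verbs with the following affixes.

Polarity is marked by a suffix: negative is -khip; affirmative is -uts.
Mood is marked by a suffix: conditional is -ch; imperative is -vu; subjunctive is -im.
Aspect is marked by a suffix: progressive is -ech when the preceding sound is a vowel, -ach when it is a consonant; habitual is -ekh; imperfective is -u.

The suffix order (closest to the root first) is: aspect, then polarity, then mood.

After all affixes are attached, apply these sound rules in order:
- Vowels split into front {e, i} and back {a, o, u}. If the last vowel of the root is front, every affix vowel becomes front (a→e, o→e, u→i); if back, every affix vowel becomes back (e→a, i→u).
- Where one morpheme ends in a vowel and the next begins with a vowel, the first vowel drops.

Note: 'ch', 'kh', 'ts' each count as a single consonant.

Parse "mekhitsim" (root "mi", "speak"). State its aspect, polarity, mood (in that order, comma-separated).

habitual, affirmative, subjunctive

Segment: mi-ekh-uts-im.
aspect: -ekh → habitual.
polarity: -uts → affirmative.
mood: -im → subjunctive.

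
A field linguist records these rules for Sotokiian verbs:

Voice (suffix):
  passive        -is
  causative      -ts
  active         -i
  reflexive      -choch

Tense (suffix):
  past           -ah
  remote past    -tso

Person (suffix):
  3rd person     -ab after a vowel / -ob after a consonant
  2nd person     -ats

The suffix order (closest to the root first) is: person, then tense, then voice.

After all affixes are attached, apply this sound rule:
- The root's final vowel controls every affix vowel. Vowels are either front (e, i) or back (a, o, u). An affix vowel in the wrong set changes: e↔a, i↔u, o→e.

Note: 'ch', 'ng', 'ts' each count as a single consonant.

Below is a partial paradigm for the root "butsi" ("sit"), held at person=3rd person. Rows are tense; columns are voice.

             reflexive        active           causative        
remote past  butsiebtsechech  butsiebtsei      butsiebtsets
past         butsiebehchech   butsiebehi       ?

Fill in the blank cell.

Attach person 3rd person -ab (after vowel 'i') → butsiab.
Attach tense past -ah → butsiabah.
Attach voice causative -ts → butsiabahts.
Apply vowel harmony: butsiabahts → butsiebehts.

butsiebehts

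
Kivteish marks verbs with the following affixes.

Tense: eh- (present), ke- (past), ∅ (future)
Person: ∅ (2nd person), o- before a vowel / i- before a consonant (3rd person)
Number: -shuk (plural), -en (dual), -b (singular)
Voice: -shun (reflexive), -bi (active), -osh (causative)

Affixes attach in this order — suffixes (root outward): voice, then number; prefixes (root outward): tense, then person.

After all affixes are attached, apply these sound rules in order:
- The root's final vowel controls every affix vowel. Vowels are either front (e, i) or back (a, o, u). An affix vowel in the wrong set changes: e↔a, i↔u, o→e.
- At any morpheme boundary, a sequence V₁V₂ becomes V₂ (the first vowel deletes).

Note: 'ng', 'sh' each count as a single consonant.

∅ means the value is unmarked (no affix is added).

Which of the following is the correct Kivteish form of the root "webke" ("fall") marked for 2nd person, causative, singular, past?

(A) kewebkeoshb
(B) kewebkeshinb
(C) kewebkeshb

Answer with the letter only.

C

Attach tense past ke- → kewebke.
person = 2nd person: zero marking, form stays kewebke.
Attach voice causative -osh → kewebkeosh.
Attach number singular -b → kewebkeoshb.
Apply vowel harmony: kewebkeoshb → kewebkeeshb.
Apply vowel deletion: kewebkeeshb → kewebkeshb.
So the correct form is kewebkeshb, option (C).
(A) kewebkeoshb is wrong: it fails to apply the sound rule(s).
(B) kewebkeshinb is wrong: it uses reflexive instead of causative for voice.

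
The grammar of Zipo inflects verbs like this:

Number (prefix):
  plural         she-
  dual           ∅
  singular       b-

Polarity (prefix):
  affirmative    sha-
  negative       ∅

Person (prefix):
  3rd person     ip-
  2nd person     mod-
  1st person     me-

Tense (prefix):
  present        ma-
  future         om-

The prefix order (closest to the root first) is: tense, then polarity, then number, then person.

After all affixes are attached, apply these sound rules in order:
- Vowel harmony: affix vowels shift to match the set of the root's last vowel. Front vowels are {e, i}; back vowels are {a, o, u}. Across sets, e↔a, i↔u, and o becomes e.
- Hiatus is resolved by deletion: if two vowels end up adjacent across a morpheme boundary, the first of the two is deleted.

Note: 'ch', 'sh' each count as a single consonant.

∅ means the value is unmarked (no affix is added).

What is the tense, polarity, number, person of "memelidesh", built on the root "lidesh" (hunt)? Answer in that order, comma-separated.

Segment: me-ma-lidesh.
tense: ma- → present.
polarity: ∅ → negative.
number: ∅ → dual.
person: me- → 1st person.

present, negative, dual, 1st person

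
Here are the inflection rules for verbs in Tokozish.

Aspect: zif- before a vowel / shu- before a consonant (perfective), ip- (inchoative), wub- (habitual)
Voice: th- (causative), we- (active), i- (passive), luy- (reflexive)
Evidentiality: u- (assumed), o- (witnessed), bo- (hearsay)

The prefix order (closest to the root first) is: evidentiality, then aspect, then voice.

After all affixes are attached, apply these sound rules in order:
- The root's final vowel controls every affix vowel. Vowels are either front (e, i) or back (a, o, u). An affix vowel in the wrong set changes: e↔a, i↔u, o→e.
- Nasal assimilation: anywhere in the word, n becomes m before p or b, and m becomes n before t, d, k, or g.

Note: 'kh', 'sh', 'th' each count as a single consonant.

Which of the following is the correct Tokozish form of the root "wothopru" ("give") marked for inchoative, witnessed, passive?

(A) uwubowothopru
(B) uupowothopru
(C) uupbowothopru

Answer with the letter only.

B

Attach evidentiality witnessed o- → owothopru.
Attach aspect inchoative ip- → ipowothopru.
Attach voice passive i- → iipowothopru.
Apply vowel harmony: iipowothopru → uupowothopru.
Nasal assimilation: no change.
So the correct form is uupowothopru, option (B).
(C) uupbowothopru is wrong: it uses hearsay instead of witnessed for evidentiality.
(A) uwubowothopru is wrong: it uses habitual instead of inchoative for aspect.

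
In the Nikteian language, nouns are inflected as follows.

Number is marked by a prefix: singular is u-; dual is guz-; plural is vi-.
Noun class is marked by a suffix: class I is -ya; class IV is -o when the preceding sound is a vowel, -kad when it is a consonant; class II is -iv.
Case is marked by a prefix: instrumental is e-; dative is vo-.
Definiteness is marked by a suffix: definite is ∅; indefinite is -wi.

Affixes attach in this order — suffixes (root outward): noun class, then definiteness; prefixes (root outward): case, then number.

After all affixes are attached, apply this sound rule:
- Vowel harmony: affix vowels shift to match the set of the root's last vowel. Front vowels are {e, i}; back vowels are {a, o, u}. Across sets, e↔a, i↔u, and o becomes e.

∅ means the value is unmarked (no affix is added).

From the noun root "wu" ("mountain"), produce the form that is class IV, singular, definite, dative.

Attach noun class class IV -o (after vowel 'u') → wuo.
definiteness = definite: zero marking, form stays wuo.
Attach case dative vo- → vowuo.
Attach number singular u- → uvowuo.
Vowel harmony: no change.

uvowuo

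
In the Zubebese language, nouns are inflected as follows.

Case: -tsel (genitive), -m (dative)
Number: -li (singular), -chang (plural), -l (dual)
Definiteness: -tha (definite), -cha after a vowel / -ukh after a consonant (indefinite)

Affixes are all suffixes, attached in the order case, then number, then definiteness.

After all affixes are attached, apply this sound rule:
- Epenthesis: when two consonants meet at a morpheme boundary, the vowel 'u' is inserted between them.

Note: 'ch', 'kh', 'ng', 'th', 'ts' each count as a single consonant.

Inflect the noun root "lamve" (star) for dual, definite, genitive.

lamvetselulutha

Attach case genitive -tsel → lamvetsel.
Attach number dual -l → lamvetsell.
Attach definiteness definite -tha → lamvetselltha.
Apply epenthesis: lamvetselltha → lamvetselulutha.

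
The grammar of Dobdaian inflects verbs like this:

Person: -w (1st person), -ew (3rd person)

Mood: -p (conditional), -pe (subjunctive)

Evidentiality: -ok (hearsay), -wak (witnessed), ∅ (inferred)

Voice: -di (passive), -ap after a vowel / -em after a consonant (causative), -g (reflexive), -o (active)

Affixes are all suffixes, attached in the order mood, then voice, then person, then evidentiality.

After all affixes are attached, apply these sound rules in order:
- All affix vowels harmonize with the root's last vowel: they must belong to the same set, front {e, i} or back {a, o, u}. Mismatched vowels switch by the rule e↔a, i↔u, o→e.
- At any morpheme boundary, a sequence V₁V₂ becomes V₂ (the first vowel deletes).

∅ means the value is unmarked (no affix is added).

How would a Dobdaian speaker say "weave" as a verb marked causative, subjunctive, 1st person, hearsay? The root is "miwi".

miwipepwek

Attach mood subjunctive -pe → miwipe.
Attach voice causative -ap (after vowel 'e') → miwipeap.
Attach person 1st person -w → miwipeapw.
Attach evidentiality hearsay -ok → miwipeapwok.
Apply vowel harmony: miwipeapwok → miwipeepwek.
Apply vowel deletion: miwipeepwek → miwipepwek.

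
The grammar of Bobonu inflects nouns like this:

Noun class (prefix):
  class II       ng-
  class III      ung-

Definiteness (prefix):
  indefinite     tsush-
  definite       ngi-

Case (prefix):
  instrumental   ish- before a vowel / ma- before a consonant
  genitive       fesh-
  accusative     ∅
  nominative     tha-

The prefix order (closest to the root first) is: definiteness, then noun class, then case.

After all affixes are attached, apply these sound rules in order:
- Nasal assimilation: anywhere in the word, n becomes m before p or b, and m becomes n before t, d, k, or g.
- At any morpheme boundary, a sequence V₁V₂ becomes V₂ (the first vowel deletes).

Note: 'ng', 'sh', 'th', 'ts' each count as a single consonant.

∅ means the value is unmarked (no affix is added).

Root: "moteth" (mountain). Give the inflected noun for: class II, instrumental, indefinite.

mangtsushmoteth

Attach definiteness indefinite tsush- → tsushmoteth.
Attach noun class class II ng- → ngtsushmoteth.
Attach case instrumental ma- (before consonant 'ng') → mangtsushmoteth.
Nasal assimilation: no change.
Vowel deletion: no change.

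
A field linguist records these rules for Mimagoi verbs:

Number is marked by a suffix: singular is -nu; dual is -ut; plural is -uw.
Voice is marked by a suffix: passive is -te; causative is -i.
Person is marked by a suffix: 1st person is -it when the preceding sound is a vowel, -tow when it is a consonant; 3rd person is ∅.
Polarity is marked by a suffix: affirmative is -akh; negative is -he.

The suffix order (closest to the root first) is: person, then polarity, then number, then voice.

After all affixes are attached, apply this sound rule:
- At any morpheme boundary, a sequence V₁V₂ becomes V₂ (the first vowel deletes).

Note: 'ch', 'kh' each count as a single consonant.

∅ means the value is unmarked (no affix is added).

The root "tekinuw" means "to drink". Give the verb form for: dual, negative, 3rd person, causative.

person = 3rd person: zero marking, form stays tekinuw.
Attach polarity negative -he → tekinuwhe.
Attach number dual -ut → tekinuwheut.
Attach voice causative -i → tekinuwheuti.
Apply vowel deletion: tekinuwheuti → tekinuwhuti.

tekinuwhuti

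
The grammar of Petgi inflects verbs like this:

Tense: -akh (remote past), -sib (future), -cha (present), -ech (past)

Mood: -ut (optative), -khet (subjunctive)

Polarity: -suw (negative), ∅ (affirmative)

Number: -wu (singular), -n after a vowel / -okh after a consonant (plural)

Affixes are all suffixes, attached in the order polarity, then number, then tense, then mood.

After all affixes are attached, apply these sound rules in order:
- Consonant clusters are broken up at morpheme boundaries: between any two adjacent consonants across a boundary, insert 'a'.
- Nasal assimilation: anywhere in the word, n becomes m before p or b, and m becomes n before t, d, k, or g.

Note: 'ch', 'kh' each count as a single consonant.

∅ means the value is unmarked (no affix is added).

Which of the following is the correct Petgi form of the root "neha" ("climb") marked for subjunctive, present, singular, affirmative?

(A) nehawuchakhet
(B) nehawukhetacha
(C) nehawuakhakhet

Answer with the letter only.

A

polarity = affirmative: zero marking, form stays neha.
Attach number singular -wu → nehawu.
Attach tense present -cha → nehawucha.
Attach mood subjunctive -khet → nehawuchakhet.
Epenthesis: no change.
Nasal assimilation: no change.
So the correct form is nehawuchakhet, option (A).
(C) nehawuakhakhet is wrong: it uses remote past instead of present for tense.
(B) nehawukhetacha is wrong: it has the affixes in the wrong order.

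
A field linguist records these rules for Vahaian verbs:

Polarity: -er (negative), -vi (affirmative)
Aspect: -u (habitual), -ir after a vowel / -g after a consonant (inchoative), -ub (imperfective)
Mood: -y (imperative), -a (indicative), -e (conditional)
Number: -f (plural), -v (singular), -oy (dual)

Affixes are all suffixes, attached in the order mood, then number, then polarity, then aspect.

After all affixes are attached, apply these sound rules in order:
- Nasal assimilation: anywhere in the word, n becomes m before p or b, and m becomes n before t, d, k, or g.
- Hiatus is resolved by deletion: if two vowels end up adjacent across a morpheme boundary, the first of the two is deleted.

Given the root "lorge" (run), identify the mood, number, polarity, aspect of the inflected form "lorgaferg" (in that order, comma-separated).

indicative, plural, negative, inchoative

Segment: lorge-a-f-er-g.
mood: -a → indicative.
number: -f → plural.
polarity: -er → negative.
aspect: -ir/g → inchoative.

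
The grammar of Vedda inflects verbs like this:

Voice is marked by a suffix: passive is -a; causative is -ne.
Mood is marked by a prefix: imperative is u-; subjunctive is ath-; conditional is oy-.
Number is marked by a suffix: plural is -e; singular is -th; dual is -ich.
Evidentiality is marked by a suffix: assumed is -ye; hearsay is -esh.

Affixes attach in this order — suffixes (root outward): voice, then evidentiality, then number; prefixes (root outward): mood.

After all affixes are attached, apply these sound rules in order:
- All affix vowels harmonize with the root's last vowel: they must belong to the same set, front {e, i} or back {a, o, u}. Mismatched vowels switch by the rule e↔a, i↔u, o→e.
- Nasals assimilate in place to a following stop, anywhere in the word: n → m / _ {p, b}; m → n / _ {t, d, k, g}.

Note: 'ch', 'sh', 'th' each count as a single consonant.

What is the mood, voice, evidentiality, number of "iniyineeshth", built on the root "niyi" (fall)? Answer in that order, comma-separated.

imperative, causative, hearsay, singular

Segment: u-niyi-ne-esh-th.
mood: u- → imperative.
voice: -ne → causative.
evidentiality: -esh → hearsay.
number: -th → singular.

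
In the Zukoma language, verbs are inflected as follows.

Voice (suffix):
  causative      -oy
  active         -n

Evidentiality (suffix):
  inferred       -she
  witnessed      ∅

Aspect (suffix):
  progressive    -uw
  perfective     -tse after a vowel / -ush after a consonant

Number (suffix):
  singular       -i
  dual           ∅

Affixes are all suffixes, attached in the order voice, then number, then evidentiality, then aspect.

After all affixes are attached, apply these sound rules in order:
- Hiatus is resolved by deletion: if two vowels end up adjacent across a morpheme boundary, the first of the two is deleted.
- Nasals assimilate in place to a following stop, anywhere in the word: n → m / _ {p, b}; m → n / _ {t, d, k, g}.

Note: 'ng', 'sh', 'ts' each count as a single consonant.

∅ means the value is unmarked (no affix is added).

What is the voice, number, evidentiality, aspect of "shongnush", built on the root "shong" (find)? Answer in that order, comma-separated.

Segment: shong-n-ush.
voice: -n → active.
number: ∅ → dual.
evidentiality: ∅ → witnessed.
aspect: -tse/ush → perfective.

active, dual, witnessed, perfective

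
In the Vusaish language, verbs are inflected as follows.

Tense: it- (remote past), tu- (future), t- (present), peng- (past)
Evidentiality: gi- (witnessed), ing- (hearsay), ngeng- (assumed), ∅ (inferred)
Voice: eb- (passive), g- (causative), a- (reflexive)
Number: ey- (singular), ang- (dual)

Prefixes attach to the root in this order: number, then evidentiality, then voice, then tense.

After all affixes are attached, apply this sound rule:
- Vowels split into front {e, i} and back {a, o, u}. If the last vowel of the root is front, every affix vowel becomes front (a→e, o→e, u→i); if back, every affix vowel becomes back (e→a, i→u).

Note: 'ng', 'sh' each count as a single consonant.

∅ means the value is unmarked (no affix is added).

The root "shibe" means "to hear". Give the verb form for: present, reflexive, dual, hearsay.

teingengshibe

Attach number dual ang- → angshibe.
Attach evidentiality hearsay ing- → ingangshibe.
Attach voice reflexive a- → aingangshibe.
Attach tense present t- → taingangshibe.
Apply vowel harmony: taingangshibe → teingengshibe.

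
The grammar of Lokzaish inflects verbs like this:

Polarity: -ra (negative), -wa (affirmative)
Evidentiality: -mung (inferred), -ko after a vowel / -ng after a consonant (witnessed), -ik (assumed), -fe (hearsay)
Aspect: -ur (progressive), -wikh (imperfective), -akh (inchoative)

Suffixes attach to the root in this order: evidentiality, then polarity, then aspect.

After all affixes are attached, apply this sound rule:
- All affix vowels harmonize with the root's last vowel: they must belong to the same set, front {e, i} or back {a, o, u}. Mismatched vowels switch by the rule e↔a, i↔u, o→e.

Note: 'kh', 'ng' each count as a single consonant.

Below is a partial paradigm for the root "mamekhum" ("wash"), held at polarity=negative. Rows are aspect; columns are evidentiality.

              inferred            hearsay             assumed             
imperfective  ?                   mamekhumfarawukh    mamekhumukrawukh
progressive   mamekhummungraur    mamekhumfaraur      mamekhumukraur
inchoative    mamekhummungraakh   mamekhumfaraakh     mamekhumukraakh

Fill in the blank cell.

Attach evidentiality inferred -mung → mamekhummung.
Attach polarity negative -ra → mamekhummungra.
Attach aspect imperfective -wikh → mamekhummungrawikh.
Apply vowel harmony: mamekhummungrawikh → mamekhummungrawukh.

mamekhummungrawukh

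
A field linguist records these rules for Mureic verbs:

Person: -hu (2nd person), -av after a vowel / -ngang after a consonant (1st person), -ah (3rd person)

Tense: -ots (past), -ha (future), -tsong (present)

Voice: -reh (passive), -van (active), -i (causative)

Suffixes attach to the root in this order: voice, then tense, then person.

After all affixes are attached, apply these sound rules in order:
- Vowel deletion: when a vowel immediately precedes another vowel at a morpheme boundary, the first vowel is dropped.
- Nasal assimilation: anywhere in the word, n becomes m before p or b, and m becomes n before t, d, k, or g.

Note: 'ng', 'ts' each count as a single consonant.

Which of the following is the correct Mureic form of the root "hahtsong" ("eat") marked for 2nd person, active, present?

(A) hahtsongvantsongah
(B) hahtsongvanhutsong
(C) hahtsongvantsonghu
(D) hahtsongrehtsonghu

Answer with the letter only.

C

Attach voice active -van → hahtsongvan.
Attach tense present -tsong → hahtsongvantsong.
Attach person 2nd person -hu → hahtsongvantsonghu.
Vowel deletion: no change.
Nasal assimilation: no change.
So the correct form is hahtsongvantsonghu, option (C).
(D) hahtsongrehtsonghu is wrong: it uses passive instead of active for voice.
(A) hahtsongvantsongah is wrong: it uses 3rd person instead of 2nd person for person.
(B) hahtsongvanhutsong is wrong: it has the affixes in the wrong order.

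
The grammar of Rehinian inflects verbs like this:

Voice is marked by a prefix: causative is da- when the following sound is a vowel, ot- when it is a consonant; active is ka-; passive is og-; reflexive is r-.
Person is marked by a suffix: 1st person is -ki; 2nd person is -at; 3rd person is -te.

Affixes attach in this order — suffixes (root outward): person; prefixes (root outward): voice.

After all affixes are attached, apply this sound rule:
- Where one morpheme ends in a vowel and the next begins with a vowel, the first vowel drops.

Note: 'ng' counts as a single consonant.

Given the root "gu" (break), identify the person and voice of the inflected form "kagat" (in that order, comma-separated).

Segment: ka-gu-at.
person: -at → 2nd person.
voice: ka- → active.

2nd person, active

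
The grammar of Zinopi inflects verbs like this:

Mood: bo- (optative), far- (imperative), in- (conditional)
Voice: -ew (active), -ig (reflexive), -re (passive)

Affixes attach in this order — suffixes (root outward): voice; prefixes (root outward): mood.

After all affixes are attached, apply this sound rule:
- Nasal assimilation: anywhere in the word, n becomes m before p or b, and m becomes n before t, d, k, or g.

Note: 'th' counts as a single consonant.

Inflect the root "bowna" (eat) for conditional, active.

imbownaew

Attach voice active -ew → bownaew.
Attach mood conditional in- → inbownaew.
Apply nasal assimilation: inbownaew → imbownaew.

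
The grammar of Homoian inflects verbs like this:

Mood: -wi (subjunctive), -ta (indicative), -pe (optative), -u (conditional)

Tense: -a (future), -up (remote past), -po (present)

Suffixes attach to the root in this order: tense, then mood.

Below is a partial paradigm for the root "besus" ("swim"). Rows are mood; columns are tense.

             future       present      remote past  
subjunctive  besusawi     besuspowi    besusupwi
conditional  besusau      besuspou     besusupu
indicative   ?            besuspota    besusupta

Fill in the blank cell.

Attach tense future -a → besusa.
Attach mood indicative -ta → besusata.

besusata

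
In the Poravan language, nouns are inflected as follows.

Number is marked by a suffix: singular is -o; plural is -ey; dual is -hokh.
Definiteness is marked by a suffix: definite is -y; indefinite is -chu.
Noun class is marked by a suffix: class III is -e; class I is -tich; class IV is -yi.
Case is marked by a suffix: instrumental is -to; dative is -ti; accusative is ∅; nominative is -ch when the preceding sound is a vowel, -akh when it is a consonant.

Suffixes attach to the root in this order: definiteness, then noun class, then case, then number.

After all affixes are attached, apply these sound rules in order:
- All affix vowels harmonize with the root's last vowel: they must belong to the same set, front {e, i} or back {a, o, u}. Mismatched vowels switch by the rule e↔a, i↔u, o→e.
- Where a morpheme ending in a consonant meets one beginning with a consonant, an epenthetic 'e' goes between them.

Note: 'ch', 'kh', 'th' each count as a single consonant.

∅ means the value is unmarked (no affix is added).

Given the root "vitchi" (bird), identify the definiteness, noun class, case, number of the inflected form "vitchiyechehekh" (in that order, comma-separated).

Segment: vitchi-y-e-ch-hokh.
definiteness: -y → definite.
noun class: -e → class III.
case: -ch/akh → nominative.
number: -hokh → dual.

definite, class III, nominative, dual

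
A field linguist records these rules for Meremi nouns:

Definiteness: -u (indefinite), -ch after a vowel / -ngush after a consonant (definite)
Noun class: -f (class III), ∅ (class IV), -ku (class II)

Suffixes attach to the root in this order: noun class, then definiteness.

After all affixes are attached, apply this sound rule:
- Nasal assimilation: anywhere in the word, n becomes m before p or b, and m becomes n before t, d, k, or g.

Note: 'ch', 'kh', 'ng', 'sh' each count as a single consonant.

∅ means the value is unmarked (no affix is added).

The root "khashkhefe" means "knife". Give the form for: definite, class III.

khashkhefefngush

Attach noun class class III -f → khashkhefef.
Attach definiteness definite -ngush (after consonant 'f') → khashkhefefngush.
Nasal assimilation: no change.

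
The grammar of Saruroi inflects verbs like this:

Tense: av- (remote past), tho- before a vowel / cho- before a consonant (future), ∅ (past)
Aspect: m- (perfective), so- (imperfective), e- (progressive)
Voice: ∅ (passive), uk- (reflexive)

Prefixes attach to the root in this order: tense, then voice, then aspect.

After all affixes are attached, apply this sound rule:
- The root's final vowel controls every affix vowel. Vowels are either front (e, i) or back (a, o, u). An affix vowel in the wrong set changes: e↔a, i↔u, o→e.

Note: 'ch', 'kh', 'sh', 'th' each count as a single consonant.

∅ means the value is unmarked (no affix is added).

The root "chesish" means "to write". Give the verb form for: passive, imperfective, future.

Attach tense future cho- (before consonant 'ch') → chochesish.
voice = passive: zero marking, form stays chochesish.
Attach aspect imperfective so- → sochochesish.
Apply vowel harmony: sochochesish → sechechesish.

sechechesish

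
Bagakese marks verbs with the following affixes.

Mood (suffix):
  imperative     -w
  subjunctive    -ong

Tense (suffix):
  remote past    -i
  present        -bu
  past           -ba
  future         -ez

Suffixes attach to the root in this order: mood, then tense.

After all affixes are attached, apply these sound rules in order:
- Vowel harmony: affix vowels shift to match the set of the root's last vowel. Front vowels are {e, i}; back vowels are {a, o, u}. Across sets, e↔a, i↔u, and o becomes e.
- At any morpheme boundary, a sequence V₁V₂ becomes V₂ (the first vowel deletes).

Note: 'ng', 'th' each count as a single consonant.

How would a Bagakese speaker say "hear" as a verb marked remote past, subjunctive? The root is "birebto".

birebtongu

Attach mood subjunctive -ong → birebtoong.
Attach tense remote past -i → birebtoongi.
Apply vowel harmony: birebtoongi → birebtoongu.
Apply vowel deletion: birebtoongu → birebtongu.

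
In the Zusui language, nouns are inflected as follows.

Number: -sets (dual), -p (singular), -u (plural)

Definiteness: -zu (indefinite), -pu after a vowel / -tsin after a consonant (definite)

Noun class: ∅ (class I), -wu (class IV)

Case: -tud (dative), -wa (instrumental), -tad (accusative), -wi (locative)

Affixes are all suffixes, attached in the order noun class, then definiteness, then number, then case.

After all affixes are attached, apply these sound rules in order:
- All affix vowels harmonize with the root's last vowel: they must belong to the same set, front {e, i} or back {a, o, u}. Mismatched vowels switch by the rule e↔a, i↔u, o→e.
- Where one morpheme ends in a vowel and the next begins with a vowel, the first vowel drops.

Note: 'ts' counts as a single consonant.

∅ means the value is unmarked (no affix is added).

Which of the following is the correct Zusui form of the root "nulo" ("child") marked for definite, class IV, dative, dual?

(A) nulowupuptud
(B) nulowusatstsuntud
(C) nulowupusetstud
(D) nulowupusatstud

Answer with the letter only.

Attach noun class class IV -wu → nulowu.
Attach definiteness definite -pu (after vowel 'u') → nulowupu.
Attach number dual -sets → nulowupusets.
Attach case dative -tud → nulowupusetstud.
Apply vowel harmony: nulowupusetstud → nulowupusatstud.
Vowel deletion: no change.
So the correct form is nulowupusatstud, option (D).
(C) nulowupusetstud is wrong: it fails to apply the sound rule(s).
(A) nulowupuptud is wrong: it uses singular instead of dual for number.
(B) nulowusatstsuntud is wrong: it has the affixes in the wrong order.

D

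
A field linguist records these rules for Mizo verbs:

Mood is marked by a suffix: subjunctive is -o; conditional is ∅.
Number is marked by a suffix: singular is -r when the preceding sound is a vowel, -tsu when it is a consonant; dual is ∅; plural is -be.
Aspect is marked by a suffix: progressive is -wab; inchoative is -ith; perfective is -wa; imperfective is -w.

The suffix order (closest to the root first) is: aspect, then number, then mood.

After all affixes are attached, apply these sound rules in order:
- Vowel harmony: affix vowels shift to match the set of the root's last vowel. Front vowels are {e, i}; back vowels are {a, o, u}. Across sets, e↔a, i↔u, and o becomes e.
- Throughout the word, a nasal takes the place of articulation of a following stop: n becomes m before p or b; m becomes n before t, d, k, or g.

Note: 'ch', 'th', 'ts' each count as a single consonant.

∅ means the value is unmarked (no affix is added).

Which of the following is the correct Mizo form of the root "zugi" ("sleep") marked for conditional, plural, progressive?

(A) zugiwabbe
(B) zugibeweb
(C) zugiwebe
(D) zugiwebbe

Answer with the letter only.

Attach aspect progressive -wab → zugiwab.
Attach number plural -be → zugiwabbe.
mood = conditional: zero marking, form stays zugiwabbe.
Apply vowel harmony: zugiwabbe → zugiwebbe.
Nasal assimilation: no change.
So the correct form is zugiwebbe, option (D).
(B) zugibeweb is wrong: it has the affixes in the wrong order.
(A) zugiwabbe is wrong: it fails to apply the sound rule(s).
(C) zugiwebe is wrong: it uses perfective instead of progressive for aspect.

D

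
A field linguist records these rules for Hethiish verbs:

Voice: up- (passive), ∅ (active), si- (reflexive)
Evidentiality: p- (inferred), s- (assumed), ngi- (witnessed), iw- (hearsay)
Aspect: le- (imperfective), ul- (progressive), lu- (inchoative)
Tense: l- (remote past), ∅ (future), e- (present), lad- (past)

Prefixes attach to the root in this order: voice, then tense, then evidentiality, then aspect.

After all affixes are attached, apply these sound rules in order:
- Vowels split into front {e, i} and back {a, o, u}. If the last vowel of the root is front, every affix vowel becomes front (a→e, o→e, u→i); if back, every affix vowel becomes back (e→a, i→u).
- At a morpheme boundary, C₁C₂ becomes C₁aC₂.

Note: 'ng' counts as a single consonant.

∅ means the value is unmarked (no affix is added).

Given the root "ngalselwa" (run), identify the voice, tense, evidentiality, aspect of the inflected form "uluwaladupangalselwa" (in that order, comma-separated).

Segment: ul-iw-lad-up-ngalselwa.
voice: up- → passive.
tense: lad- → past.
evidentiality: iw- → hearsay.
aspect: ul- → progressive.

passive, past, hearsay, progressive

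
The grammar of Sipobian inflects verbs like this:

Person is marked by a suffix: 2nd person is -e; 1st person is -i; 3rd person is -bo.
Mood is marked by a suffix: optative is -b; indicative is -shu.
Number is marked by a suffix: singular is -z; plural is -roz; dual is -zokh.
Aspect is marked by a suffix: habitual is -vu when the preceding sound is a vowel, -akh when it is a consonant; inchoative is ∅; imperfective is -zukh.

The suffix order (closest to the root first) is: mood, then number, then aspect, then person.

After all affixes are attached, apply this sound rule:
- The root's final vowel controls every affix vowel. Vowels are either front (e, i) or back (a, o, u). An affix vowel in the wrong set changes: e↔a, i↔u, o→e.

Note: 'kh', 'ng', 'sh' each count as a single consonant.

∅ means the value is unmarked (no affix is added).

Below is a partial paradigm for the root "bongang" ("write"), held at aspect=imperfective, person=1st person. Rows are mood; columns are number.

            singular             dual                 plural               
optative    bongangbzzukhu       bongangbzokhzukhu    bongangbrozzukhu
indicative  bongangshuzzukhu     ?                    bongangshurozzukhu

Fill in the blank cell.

bongangshuzokhzukhu

Attach mood indicative -shu → bongangshu.
Attach number dual -zokh → bongangshuzokh.
Attach aspect imperfective -zukh → bongangshuzokhzukh.
Attach person 1st person -i → bongangshuzokhzukhi.
Apply vowel harmony: bongangshuzokhzukhi → bongangshuzokhzukhu.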